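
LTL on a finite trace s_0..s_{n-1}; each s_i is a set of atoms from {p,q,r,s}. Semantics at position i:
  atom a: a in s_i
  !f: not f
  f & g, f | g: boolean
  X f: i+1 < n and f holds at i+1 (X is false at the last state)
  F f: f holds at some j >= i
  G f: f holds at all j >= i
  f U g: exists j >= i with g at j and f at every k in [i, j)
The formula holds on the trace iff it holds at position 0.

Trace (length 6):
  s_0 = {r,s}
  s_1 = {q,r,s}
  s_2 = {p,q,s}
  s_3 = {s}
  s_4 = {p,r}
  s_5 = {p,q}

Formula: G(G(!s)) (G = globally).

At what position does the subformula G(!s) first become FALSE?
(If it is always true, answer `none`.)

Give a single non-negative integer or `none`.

Answer: 0

Derivation:
s_0={r,s}: G(!s)=False !s=False s=True
s_1={q,r,s}: G(!s)=False !s=False s=True
s_2={p,q,s}: G(!s)=False !s=False s=True
s_3={s}: G(!s)=False !s=False s=True
s_4={p,r}: G(!s)=True !s=True s=False
s_5={p,q}: G(!s)=True !s=True s=False
G(G(!s)) holds globally = False
First violation at position 0.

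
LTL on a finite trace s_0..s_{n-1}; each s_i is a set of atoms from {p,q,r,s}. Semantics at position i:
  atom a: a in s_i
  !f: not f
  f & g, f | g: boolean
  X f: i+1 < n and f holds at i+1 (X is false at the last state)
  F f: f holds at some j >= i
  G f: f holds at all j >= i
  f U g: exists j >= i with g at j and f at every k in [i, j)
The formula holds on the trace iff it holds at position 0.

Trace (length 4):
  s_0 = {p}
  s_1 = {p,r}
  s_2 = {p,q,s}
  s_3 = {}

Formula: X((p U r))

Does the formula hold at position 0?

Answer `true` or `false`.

Answer: true

Derivation:
s_0={p}: X((p U r))=True (p U r)=True p=True r=False
s_1={p,r}: X((p U r))=False (p U r)=True p=True r=True
s_2={p,q,s}: X((p U r))=False (p U r)=False p=True r=False
s_3={}: X((p U r))=False (p U r)=False p=False r=False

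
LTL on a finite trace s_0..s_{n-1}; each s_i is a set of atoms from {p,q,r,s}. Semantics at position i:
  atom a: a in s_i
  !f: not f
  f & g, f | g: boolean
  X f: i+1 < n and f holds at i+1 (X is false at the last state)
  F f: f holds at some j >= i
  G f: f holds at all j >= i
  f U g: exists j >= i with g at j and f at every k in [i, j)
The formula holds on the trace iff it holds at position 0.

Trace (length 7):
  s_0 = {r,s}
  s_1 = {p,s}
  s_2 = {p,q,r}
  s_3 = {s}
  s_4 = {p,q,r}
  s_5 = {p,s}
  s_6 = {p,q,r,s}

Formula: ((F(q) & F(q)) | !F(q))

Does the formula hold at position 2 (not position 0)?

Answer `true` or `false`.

Answer: true

Derivation:
s_0={r,s}: ((F(q) & F(q)) | !F(q))=True (F(q) & F(q))=True F(q)=True q=False !F(q)=False
s_1={p,s}: ((F(q) & F(q)) | !F(q))=True (F(q) & F(q))=True F(q)=True q=False !F(q)=False
s_2={p,q,r}: ((F(q) & F(q)) | !F(q))=True (F(q) & F(q))=True F(q)=True q=True !F(q)=False
s_3={s}: ((F(q) & F(q)) | !F(q))=True (F(q) & F(q))=True F(q)=True q=False !F(q)=False
s_4={p,q,r}: ((F(q) & F(q)) | !F(q))=True (F(q) & F(q))=True F(q)=True q=True !F(q)=False
s_5={p,s}: ((F(q) & F(q)) | !F(q))=True (F(q) & F(q))=True F(q)=True q=False !F(q)=False
s_6={p,q,r,s}: ((F(q) & F(q)) | !F(q))=True (F(q) & F(q))=True F(q)=True q=True !F(q)=False
Evaluating at position 2: result = True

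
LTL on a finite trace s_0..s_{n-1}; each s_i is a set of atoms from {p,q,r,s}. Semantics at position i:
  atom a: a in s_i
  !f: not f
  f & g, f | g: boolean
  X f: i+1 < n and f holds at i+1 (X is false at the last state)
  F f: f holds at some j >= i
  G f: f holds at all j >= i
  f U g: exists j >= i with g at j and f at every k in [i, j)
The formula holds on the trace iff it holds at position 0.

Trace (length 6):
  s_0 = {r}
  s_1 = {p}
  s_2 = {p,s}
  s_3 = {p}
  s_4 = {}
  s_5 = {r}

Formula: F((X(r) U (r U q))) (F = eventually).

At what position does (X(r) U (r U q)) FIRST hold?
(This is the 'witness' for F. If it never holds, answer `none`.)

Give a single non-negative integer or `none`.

s_0={r}: (X(r) U (r U q))=False X(r)=False r=True (r U q)=False q=False
s_1={p}: (X(r) U (r U q))=False X(r)=False r=False (r U q)=False q=False
s_2={p,s}: (X(r) U (r U q))=False X(r)=False r=False (r U q)=False q=False
s_3={p}: (X(r) U (r U q))=False X(r)=False r=False (r U q)=False q=False
s_4={}: (X(r) U (r U q))=False X(r)=True r=False (r U q)=False q=False
s_5={r}: (X(r) U (r U q))=False X(r)=False r=True (r U q)=False q=False
F((X(r) U (r U q))) does not hold (no witness exists).

Answer: none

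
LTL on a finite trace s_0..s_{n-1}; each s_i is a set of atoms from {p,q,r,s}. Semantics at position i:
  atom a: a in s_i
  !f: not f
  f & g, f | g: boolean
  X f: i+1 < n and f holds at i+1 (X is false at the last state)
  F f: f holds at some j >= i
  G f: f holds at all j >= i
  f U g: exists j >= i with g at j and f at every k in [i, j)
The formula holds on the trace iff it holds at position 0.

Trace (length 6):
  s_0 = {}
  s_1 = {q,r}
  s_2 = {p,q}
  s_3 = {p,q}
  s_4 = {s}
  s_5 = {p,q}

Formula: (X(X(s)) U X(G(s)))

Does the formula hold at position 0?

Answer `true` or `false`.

Answer: false

Derivation:
s_0={}: (X(X(s)) U X(G(s)))=False X(X(s))=False X(s)=False s=False X(G(s))=False G(s)=False
s_1={q,r}: (X(X(s)) U X(G(s)))=False X(X(s))=False X(s)=False s=False X(G(s))=False G(s)=False
s_2={p,q}: (X(X(s)) U X(G(s)))=False X(X(s))=True X(s)=False s=False X(G(s))=False G(s)=False
s_3={p,q}: (X(X(s)) U X(G(s)))=False X(X(s))=False X(s)=True s=False X(G(s))=False G(s)=False
s_4={s}: (X(X(s)) U X(G(s)))=False X(X(s))=False X(s)=False s=True X(G(s))=False G(s)=False
s_5={p,q}: (X(X(s)) U X(G(s)))=False X(X(s))=False X(s)=False s=False X(G(s))=False G(s)=False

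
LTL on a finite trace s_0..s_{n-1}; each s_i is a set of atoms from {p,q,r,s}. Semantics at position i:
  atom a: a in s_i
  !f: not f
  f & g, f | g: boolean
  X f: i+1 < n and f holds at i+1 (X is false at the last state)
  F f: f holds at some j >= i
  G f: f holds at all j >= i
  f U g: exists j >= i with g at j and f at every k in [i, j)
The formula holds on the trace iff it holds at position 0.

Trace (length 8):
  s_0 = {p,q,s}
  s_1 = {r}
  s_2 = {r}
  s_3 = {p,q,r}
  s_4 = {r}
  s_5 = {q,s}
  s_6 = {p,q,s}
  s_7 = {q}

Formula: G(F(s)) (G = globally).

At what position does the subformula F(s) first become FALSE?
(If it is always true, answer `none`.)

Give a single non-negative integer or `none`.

s_0={p,q,s}: F(s)=True s=True
s_1={r}: F(s)=True s=False
s_2={r}: F(s)=True s=False
s_3={p,q,r}: F(s)=True s=False
s_4={r}: F(s)=True s=False
s_5={q,s}: F(s)=True s=True
s_6={p,q,s}: F(s)=True s=True
s_7={q}: F(s)=False s=False
G(F(s)) holds globally = False
First violation at position 7.

Answer: 7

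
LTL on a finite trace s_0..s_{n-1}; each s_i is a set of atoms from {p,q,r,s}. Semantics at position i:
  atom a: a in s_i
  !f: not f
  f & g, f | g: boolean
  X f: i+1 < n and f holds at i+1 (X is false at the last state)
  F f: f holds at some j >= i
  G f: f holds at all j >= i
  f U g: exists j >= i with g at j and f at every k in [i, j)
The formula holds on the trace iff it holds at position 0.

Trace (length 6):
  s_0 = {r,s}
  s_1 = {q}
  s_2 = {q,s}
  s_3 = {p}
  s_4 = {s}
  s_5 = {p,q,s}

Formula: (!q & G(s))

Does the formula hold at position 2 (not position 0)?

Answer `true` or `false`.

Answer: false

Derivation:
s_0={r,s}: (!q & G(s))=False !q=True q=False G(s)=False s=True
s_1={q}: (!q & G(s))=False !q=False q=True G(s)=False s=False
s_2={q,s}: (!q & G(s))=False !q=False q=True G(s)=False s=True
s_3={p}: (!q & G(s))=False !q=True q=False G(s)=False s=False
s_4={s}: (!q & G(s))=True !q=True q=False G(s)=True s=True
s_5={p,q,s}: (!q & G(s))=False !q=False q=True G(s)=True s=True
Evaluating at position 2: result = False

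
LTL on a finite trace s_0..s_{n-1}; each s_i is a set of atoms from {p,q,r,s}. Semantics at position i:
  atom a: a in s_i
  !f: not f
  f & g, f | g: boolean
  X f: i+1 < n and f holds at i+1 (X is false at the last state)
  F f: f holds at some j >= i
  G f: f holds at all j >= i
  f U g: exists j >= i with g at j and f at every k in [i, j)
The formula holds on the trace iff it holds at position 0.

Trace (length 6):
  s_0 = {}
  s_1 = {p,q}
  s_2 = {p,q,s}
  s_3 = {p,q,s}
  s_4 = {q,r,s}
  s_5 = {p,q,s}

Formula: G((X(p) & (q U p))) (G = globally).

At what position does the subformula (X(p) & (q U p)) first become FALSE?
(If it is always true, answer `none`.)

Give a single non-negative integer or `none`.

Answer: 0

Derivation:
s_0={}: (X(p) & (q U p))=False X(p)=True p=False (q U p)=False q=False
s_1={p,q}: (X(p) & (q U p))=True X(p)=True p=True (q U p)=True q=True
s_2={p,q,s}: (X(p) & (q U p))=True X(p)=True p=True (q U p)=True q=True
s_3={p,q,s}: (X(p) & (q U p))=False X(p)=False p=True (q U p)=True q=True
s_4={q,r,s}: (X(p) & (q U p))=True X(p)=True p=False (q U p)=True q=True
s_5={p,q,s}: (X(p) & (q U p))=False X(p)=False p=True (q U p)=True q=True
G((X(p) & (q U p))) holds globally = False
First violation at position 0.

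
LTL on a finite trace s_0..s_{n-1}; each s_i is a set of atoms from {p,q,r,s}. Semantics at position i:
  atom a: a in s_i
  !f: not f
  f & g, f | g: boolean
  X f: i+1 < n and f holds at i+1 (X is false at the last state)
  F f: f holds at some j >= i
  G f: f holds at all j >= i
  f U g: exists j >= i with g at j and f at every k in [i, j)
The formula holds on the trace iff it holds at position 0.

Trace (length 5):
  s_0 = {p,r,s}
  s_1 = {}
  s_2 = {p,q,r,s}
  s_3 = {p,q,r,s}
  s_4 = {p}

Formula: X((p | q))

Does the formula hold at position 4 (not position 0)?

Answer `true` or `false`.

s_0={p,r,s}: X((p | q))=False (p | q)=True p=True q=False
s_1={}: X((p | q))=True (p | q)=False p=False q=False
s_2={p,q,r,s}: X((p | q))=True (p | q)=True p=True q=True
s_3={p,q,r,s}: X((p | q))=True (p | q)=True p=True q=True
s_4={p}: X((p | q))=False (p | q)=True p=True q=False
Evaluating at position 4: result = False

Answer: false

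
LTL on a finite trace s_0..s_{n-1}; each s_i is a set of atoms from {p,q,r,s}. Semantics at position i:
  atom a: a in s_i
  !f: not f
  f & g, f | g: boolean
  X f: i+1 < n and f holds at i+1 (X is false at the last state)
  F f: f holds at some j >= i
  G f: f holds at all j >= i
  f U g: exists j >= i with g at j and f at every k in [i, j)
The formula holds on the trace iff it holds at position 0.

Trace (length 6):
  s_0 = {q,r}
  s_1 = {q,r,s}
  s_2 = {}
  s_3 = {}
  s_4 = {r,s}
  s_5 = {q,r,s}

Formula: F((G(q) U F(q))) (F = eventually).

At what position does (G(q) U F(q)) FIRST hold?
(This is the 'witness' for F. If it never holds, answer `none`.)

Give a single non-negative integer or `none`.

s_0={q,r}: (G(q) U F(q))=True G(q)=False q=True F(q)=True
s_1={q,r,s}: (G(q) U F(q))=True G(q)=False q=True F(q)=True
s_2={}: (G(q) U F(q))=True G(q)=False q=False F(q)=True
s_3={}: (G(q) U F(q))=True G(q)=False q=False F(q)=True
s_4={r,s}: (G(q) U F(q))=True G(q)=False q=False F(q)=True
s_5={q,r,s}: (G(q) U F(q))=True G(q)=True q=True F(q)=True
F((G(q) U F(q))) holds; first witness at position 0.

Answer: 0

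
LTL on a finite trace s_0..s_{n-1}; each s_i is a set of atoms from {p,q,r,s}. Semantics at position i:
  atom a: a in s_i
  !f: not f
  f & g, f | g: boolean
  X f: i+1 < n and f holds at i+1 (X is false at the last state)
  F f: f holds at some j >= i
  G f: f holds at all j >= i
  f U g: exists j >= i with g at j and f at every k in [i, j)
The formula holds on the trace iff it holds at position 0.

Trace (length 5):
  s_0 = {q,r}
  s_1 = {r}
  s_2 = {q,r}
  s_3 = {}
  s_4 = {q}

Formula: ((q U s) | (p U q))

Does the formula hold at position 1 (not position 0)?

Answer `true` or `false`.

s_0={q,r}: ((q U s) | (p U q))=True (q U s)=False q=True s=False (p U q)=True p=False
s_1={r}: ((q U s) | (p U q))=False (q U s)=False q=False s=False (p U q)=False p=False
s_2={q,r}: ((q U s) | (p U q))=True (q U s)=False q=True s=False (p U q)=True p=False
s_3={}: ((q U s) | (p U q))=False (q U s)=False q=False s=False (p U q)=False p=False
s_4={q}: ((q U s) | (p U q))=True (q U s)=False q=True s=False (p U q)=True p=False
Evaluating at position 1: result = False

Answer: false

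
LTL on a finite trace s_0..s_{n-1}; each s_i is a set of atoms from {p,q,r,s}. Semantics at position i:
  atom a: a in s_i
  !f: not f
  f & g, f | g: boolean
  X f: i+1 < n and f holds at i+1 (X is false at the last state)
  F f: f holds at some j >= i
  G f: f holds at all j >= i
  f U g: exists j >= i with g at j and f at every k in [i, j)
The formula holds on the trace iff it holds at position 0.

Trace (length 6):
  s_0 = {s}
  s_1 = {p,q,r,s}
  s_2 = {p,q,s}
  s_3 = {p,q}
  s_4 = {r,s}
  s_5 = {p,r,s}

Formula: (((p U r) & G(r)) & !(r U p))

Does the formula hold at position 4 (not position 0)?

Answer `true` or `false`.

s_0={s}: (((p U r) & G(r)) & !(r U p))=False ((p U r) & G(r))=False (p U r)=False p=False r=False G(r)=False !(r U p)=True (r U p)=False
s_1={p,q,r,s}: (((p U r) & G(r)) & !(r U p))=False ((p U r) & G(r))=False (p U r)=True p=True r=True G(r)=False !(r U p)=False (r U p)=True
s_2={p,q,s}: (((p U r) & G(r)) & !(r U p))=False ((p U r) & G(r))=False (p U r)=True p=True r=False G(r)=False !(r U p)=False (r U p)=True
s_3={p,q}: (((p U r) & G(r)) & !(r U p))=False ((p U r) & G(r))=False (p U r)=True p=True r=False G(r)=False !(r U p)=False (r U p)=True
s_4={r,s}: (((p U r) & G(r)) & !(r U p))=False ((p U r) & G(r))=True (p U r)=True p=False r=True G(r)=True !(r U p)=False (r U p)=True
s_5={p,r,s}: (((p U r) & G(r)) & !(r U p))=False ((p U r) & G(r))=True (p U r)=True p=True r=True G(r)=True !(r U p)=False (r U p)=True
Evaluating at position 4: result = False

Answer: false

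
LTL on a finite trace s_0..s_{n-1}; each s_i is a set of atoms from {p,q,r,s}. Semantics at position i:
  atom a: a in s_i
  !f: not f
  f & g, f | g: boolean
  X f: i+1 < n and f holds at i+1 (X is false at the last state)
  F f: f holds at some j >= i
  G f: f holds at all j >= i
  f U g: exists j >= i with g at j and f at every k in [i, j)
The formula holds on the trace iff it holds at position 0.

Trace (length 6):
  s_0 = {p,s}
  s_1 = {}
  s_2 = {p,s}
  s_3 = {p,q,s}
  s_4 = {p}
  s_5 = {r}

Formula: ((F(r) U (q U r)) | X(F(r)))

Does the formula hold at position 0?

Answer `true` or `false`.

s_0={p,s}: ((F(r) U (q U r)) | X(F(r)))=True (F(r) U (q U r))=True F(r)=True r=False (q U r)=False q=False X(F(r))=True
s_1={}: ((F(r) U (q U r)) | X(F(r)))=True (F(r) U (q U r))=True F(r)=True r=False (q U r)=False q=False X(F(r))=True
s_2={p,s}: ((F(r) U (q U r)) | X(F(r)))=True (F(r) U (q U r))=True F(r)=True r=False (q U r)=False q=False X(F(r))=True
s_3={p,q,s}: ((F(r) U (q U r)) | X(F(r)))=True (F(r) U (q U r))=True F(r)=True r=False (q U r)=False q=True X(F(r))=True
s_4={p}: ((F(r) U (q U r)) | X(F(r)))=True (F(r) U (q U r))=True F(r)=True r=False (q U r)=False q=False X(F(r))=True
s_5={r}: ((F(r) U (q U r)) | X(F(r)))=True (F(r) U (q U r))=True F(r)=True r=True (q U r)=True q=False X(F(r))=False

Answer: true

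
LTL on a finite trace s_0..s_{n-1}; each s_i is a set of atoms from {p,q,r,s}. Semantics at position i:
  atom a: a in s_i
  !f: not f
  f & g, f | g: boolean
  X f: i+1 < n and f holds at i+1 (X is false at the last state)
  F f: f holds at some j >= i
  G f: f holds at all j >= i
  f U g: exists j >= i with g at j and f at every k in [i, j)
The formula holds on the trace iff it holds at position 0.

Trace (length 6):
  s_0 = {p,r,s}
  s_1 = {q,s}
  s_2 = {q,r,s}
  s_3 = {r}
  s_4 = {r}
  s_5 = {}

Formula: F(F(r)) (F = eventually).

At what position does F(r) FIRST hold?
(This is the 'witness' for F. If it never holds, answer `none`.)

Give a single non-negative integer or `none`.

s_0={p,r,s}: F(r)=True r=True
s_1={q,s}: F(r)=True r=False
s_2={q,r,s}: F(r)=True r=True
s_3={r}: F(r)=True r=True
s_4={r}: F(r)=True r=True
s_5={}: F(r)=False r=False
F(F(r)) holds; first witness at position 0.

Answer: 0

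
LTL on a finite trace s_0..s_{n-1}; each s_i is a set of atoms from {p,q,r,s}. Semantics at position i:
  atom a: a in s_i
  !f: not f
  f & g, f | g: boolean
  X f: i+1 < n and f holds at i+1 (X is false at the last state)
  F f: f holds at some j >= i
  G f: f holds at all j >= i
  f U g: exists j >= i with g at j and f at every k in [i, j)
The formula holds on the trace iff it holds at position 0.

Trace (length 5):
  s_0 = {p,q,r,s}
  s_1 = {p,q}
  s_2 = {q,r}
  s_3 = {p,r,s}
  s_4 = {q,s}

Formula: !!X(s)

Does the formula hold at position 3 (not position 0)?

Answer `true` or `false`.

s_0={p,q,r,s}: !!X(s)=False !X(s)=True X(s)=False s=True
s_1={p,q}: !!X(s)=False !X(s)=True X(s)=False s=False
s_2={q,r}: !!X(s)=True !X(s)=False X(s)=True s=False
s_3={p,r,s}: !!X(s)=True !X(s)=False X(s)=True s=True
s_4={q,s}: !!X(s)=False !X(s)=True X(s)=False s=True
Evaluating at position 3: result = True

Answer: true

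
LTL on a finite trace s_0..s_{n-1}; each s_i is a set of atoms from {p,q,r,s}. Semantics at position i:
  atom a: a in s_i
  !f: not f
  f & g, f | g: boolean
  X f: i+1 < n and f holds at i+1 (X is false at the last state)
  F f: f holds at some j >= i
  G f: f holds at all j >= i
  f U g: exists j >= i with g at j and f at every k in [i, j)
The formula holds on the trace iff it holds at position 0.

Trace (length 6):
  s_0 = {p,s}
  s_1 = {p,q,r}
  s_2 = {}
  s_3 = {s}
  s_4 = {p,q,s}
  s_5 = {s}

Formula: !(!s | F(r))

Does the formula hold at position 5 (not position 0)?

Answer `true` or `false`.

Answer: true

Derivation:
s_0={p,s}: !(!s | F(r))=False (!s | F(r))=True !s=False s=True F(r)=True r=False
s_1={p,q,r}: !(!s | F(r))=False (!s | F(r))=True !s=True s=False F(r)=True r=True
s_2={}: !(!s | F(r))=False (!s | F(r))=True !s=True s=False F(r)=False r=False
s_3={s}: !(!s | F(r))=True (!s | F(r))=False !s=False s=True F(r)=False r=False
s_4={p,q,s}: !(!s | F(r))=True (!s | F(r))=False !s=False s=True F(r)=False r=False
s_5={s}: !(!s | F(r))=True (!s | F(r))=False !s=False s=True F(r)=False r=False
Evaluating at position 5: result = True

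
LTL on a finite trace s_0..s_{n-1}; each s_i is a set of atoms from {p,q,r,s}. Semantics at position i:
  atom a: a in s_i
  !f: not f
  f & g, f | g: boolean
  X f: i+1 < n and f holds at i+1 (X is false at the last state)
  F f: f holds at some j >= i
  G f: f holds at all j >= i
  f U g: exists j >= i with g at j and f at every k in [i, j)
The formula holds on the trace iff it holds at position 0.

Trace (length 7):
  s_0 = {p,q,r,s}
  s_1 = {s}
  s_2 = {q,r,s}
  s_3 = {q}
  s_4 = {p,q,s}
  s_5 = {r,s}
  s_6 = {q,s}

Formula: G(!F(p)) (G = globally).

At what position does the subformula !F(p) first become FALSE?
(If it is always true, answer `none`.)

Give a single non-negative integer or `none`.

Answer: 0

Derivation:
s_0={p,q,r,s}: !F(p)=False F(p)=True p=True
s_1={s}: !F(p)=False F(p)=True p=False
s_2={q,r,s}: !F(p)=False F(p)=True p=False
s_3={q}: !F(p)=False F(p)=True p=False
s_4={p,q,s}: !F(p)=False F(p)=True p=True
s_5={r,s}: !F(p)=True F(p)=False p=False
s_6={q,s}: !F(p)=True F(p)=False p=False
G(!F(p)) holds globally = False
First violation at position 0.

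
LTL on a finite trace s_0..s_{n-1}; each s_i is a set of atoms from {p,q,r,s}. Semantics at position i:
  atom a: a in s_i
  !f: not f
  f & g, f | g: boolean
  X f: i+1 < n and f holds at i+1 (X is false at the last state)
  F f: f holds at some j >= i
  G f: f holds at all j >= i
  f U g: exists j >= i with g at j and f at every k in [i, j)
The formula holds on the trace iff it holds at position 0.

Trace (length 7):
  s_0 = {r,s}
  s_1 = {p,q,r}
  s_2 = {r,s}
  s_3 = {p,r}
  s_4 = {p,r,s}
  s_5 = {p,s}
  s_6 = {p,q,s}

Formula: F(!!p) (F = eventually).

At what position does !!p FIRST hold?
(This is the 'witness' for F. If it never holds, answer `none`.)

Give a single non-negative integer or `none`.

s_0={r,s}: !!p=False !p=True p=False
s_1={p,q,r}: !!p=True !p=False p=True
s_2={r,s}: !!p=False !p=True p=False
s_3={p,r}: !!p=True !p=False p=True
s_4={p,r,s}: !!p=True !p=False p=True
s_5={p,s}: !!p=True !p=False p=True
s_6={p,q,s}: !!p=True !p=False p=True
F(!!p) holds; first witness at position 1.

Answer: 1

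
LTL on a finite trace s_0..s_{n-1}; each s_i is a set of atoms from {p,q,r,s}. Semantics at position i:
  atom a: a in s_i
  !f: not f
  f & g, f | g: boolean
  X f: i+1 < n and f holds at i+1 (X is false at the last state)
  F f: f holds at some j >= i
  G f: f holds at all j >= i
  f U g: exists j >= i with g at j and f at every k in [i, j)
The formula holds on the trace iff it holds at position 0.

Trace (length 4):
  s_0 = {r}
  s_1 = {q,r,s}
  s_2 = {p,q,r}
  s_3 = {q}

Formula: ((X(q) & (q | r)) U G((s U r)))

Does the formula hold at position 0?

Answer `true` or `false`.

s_0={r}: ((X(q) & (q | r)) U G((s U r)))=False (X(q) & (q | r))=True X(q)=True q=False (q | r)=True r=True G((s U r))=False (s U r)=True s=False
s_1={q,r,s}: ((X(q) & (q | r)) U G((s U r)))=False (X(q) & (q | r))=True X(q)=True q=True (q | r)=True r=True G((s U r))=False (s U r)=True s=True
s_2={p,q,r}: ((X(q) & (q | r)) U G((s U r)))=False (X(q) & (q | r))=True X(q)=True q=True (q | r)=True r=True G((s U r))=False (s U r)=True s=False
s_3={q}: ((X(q) & (q | r)) U G((s U r)))=False (X(q) & (q | r))=False X(q)=False q=True (q | r)=True r=False G((s U r))=False (s U r)=False s=False

Answer: false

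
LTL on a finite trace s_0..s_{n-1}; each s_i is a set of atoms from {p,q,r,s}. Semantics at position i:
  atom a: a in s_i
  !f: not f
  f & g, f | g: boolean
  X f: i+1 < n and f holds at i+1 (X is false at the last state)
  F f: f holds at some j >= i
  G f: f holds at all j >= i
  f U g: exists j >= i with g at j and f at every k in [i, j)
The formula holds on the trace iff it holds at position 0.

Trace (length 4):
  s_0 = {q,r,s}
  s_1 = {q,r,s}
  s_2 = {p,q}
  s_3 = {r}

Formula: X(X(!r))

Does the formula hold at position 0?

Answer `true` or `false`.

s_0={q,r,s}: X(X(!r))=True X(!r)=False !r=False r=True
s_1={q,r,s}: X(X(!r))=False X(!r)=True !r=False r=True
s_2={p,q}: X(X(!r))=False X(!r)=False !r=True r=False
s_3={r}: X(X(!r))=False X(!r)=False !r=False r=True

Answer: true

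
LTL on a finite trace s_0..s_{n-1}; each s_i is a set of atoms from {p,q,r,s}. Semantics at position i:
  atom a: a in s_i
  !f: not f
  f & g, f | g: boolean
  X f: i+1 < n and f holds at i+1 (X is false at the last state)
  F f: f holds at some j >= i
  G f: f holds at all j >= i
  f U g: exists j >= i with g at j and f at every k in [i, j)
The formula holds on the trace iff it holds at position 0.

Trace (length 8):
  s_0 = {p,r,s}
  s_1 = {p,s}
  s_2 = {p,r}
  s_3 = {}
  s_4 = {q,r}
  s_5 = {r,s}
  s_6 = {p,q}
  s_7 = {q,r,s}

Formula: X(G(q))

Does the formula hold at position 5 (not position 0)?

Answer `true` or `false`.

Answer: true

Derivation:
s_0={p,r,s}: X(G(q))=False G(q)=False q=False
s_1={p,s}: X(G(q))=False G(q)=False q=False
s_2={p,r}: X(G(q))=False G(q)=False q=False
s_3={}: X(G(q))=False G(q)=False q=False
s_4={q,r}: X(G(q))=False G(q)=False q=True
s_5={r,s}: X(G(q))=True G(q)=False q=False
s_6={p,q}: X(G(q))=True G(q)=True q=True
s_7={q,r,s}: X(G(q))=False G(q)=True q=True
Evaluating at position 5: result = True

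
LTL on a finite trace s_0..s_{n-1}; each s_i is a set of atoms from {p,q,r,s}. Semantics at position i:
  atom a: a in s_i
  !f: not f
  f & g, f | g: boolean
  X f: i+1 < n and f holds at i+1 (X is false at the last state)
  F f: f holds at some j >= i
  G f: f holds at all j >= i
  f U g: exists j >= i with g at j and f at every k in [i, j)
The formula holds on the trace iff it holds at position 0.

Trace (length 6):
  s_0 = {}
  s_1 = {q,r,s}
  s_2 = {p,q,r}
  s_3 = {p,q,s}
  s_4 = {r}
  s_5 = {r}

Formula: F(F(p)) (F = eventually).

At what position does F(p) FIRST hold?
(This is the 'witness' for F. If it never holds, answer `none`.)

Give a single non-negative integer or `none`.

Answer: 0

Derivation:
s_0={}: F(p)=True p=False
s_1={q,r,s}: F(p)=True p=False
s_2={p,q,r}: F(p)=True p=True
s_3={p,q,s}: F(p)=True p=True
s_4={r}: F(p)=False p=False
s_5={r}: F(p)=False p=False
F(F(p)) holds; first witness at position 0.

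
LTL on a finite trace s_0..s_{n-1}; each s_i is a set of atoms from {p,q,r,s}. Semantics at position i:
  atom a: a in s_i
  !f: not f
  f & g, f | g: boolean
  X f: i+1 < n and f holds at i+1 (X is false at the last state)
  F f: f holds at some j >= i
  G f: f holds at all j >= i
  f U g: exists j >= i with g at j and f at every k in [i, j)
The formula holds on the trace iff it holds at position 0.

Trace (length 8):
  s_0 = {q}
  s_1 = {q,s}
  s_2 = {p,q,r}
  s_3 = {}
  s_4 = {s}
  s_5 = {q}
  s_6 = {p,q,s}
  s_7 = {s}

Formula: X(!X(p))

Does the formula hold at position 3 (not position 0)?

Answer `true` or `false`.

Answer: true

Derivation:
s_0={q}: X(!X(p))=False !X(p)=True X(p)=False p=False
s_1={q,s}: X(!X(p))=True !X(p)=False X(p)=True p=False
s_2={p,q,r}: X(!X(p))=True !X(p)=True X(p)=False p=True
s_3={}: X(!X(p))=True !X(p)=True X(p)=False p=False
s_4={s}: X(!X(p))=False !X(p)=True X(p)=False p=False
s_5={q}: X(!X(p))=True !X(p)=False X(p)=True p=False
s_6={p,q,s}: X(!X(p))=True !X(p)=True X(p)=False p=True
s_7={s}: X(!X(p))=False !X(p)=True X(p)=False p=False
Evaluating at position 3: result = True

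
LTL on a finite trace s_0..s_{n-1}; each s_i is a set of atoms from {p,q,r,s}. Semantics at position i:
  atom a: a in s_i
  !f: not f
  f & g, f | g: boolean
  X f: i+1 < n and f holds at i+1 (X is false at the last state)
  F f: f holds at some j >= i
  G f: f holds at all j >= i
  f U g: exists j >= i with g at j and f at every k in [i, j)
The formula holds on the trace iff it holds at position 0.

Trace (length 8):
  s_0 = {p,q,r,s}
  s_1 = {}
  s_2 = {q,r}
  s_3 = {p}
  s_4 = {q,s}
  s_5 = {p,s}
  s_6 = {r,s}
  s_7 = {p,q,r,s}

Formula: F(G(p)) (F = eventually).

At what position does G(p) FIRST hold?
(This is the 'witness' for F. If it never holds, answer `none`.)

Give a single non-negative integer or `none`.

Answer: 7

Derivation:
s_0={p,q,r,s}: G(p)=False p=True
s_1={}: G(p)=False p=False
s_2={q,r}: G(p)=False p=False
s_3={p}: G(p)=False p=True
s_4={q,s}: G(p)=False p=False
s_5={p,s}: G(p)=False p=True
s_6={r,s}: G(p)=False p=False
s_7={p,q,r,s}: G(p)=True p=True
F(G(p)) holds; first witness at position 7.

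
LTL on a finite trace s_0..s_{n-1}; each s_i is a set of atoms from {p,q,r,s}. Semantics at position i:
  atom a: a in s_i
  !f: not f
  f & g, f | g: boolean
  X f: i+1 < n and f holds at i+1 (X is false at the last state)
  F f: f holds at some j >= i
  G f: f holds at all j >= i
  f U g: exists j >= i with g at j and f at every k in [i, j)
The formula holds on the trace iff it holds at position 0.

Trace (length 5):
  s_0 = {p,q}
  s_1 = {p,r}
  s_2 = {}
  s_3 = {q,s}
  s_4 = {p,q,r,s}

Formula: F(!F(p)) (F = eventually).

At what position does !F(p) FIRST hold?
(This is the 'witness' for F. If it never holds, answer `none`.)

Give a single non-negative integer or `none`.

Answer: none

Derivation:
s_0={p,q}: !F(p)=False F(p)=True p=True
s_1={p,r}: !F(p)=False F(p)=True p=True
s_2={}: !F(p)=False F(p)=True p=False
s_3={q,s}: !F(p)=False F(p)=True p=False
s_4={p,q,r,s}: !F(p)=False F(p)=True p=True
F(!F(p)) does not hold (no witness exists).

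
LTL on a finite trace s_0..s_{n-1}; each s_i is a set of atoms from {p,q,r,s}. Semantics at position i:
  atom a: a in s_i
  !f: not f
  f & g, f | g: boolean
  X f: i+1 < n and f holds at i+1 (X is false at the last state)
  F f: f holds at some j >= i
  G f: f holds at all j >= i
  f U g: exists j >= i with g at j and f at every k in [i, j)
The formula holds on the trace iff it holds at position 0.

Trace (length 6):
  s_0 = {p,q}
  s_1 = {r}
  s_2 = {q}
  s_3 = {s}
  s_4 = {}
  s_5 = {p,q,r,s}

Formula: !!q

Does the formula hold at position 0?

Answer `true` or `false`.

s_0={p,q}: !!q=True !q=False q=True
s_1={r}: !!q=False !q=True q=False
s_2={q}: !!q=True !q=False q=True
s_3={s}: !!q=False !q=True q=False
s_4={}: !!q=False !q=True q=False
s_5={p,q,r,s}: !!q=True !q=False q=True

Answer: true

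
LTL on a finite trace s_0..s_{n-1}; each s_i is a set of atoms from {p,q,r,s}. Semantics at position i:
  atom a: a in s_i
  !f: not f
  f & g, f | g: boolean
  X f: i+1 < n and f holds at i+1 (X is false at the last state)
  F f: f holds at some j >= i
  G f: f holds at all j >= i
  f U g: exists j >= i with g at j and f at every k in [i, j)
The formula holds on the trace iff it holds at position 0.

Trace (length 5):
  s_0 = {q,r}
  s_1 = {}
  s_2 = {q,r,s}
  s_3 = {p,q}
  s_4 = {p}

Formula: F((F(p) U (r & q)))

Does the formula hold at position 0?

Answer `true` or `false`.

Answer: true

Derivation:
s_0={q,r}: F((F(p) U (r & q)))=True (F(p) U (r & q))=True F(p)=True p=False (r & q)=True r=True q=True
s_1={}: F((F(p) U (r & q)))=True (F(p) U (r & q))=True F(p)=True p=False (r & q)=False r=False q=False
s_2={q,r,s}: F((F(p) U (r & q)))=True (F(p) U (r & q))=True F(p)=True p=False (r & q)=True r=True q=True
s_3={p,q}: F((F(p) U (r & q)))=False (F(p) U (r & q))=False F(p)=True p=True (r & q)=False r=False q=True
s_4={p}: F((F(p) U (r & q)))=False (F(p) U (r & q))=False F(p)=True p=True (r & q)=False r=False q=False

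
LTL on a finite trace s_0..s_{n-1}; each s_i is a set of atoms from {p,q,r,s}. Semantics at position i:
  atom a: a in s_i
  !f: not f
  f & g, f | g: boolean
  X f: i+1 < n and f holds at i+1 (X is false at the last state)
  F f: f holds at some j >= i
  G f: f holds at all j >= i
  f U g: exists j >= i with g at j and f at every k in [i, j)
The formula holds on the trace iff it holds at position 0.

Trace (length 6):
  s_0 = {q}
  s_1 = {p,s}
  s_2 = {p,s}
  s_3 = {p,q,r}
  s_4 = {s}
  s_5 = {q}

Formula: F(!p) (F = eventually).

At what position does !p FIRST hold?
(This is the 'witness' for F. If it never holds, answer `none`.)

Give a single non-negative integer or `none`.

Answer: 0

Derivation:
s_0={q}: !p=True p=False
s_1={p,s}: !p=False p=True
s_2={p,s}: !p=False p=True
s_3={p,q,r}: !p=False p=True
s_4={s}: !p=True p=False
s_5={q}: !p=True p=False
F(!p) holds; first witness at position 0.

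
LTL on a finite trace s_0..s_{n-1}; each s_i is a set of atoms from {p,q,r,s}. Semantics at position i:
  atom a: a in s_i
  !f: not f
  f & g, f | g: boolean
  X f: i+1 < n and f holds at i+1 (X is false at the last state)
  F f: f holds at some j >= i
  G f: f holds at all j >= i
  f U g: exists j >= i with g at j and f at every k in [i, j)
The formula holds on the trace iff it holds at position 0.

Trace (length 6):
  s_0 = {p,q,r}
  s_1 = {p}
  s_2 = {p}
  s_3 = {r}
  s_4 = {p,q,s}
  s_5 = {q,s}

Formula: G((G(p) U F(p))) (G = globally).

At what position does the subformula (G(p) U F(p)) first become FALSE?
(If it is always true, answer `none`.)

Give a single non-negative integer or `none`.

s_0={p,q,r}: (G(p) U F(p))=True G(p)=False p=True F(p)=True
s_1={p}: (G(p) U F(p))=True G(p)=False p=True F(p)=True
s_2={p}: (G(p) U F(p))=True G(p)=False p=True F(p)=True
s_3={r}: (G(p) U F(p))=True G(p)=False p=False F(p)=True
s_4={p,q,s}: (G(p) U F(p))=True G(p)=False p=True F(p)=True
s_5={q,s}: (G(p) U F(p))=False G(p)=False p=False F(p)=False
G((G(p) U F(p))) holds globally = False
First violation at position 5.

Answer: 5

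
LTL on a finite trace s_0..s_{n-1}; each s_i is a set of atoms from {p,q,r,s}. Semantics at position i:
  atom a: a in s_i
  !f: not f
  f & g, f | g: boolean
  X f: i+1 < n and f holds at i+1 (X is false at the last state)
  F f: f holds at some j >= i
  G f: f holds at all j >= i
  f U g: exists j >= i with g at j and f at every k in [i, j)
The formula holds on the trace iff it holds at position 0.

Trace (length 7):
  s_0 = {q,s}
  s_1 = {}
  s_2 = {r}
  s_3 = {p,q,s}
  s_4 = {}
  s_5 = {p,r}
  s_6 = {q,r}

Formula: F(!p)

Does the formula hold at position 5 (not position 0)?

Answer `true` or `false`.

Answer: true

Derivation:
s_0={q,s}: F(!p)=True !p=True p=False
s_1={}: F(!p)=True !p=True p=False
s_2={r}: F(!p)=True !p=True p=False
s_3={p,q,s}: F(!p)=True !p=False p=True
s_4={}: F(!p)=True !p=True p=False
s_5={p,r}: F(!p)=True !p=False p=True
s_6={q,r}: F(!p)=True !p=True p=False
Evaluating at position 5: result = True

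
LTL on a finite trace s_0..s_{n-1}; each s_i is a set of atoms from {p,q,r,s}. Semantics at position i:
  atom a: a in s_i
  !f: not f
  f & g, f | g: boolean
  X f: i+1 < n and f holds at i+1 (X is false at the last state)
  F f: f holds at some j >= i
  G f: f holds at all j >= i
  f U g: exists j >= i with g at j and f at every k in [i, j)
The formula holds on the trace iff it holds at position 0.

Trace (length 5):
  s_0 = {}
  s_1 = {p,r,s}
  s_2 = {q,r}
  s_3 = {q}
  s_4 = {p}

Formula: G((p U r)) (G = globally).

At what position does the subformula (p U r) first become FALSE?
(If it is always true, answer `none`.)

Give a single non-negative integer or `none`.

s_0={}: (p U r)=False p=False r=False
s_1={p,r,s}: (p U r)=True p=True r=True
s_2={q,r}: (p U r)=True p=False r=True
s_3={q}: (p U r)=False p=False r=False
s_4={p}: (p U r)=False p=True r=False
G((p U r)) holds globally = False
First violation at position 0.

Answer: 0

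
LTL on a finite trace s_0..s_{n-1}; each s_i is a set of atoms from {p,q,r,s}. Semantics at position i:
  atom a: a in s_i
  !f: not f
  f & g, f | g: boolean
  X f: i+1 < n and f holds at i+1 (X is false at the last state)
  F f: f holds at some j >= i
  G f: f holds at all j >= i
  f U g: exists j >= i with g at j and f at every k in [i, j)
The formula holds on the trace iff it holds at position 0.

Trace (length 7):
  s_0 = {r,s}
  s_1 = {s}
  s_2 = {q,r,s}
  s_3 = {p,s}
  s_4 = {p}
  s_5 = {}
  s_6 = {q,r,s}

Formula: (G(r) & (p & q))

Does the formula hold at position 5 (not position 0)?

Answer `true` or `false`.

s_0={r,s}: (G(r) & (p & q))=False G(r)=False r=True (p & q)=False p=False q=False
s_1={s}: (G(r) & (p & q))=False G(r)=False r=False (p & q)=False p=False q=False
s_2={q,r,s}: (G(r) & (p & q))=False G(r)=False r=True (p & q)=False p=False q=True
s_3={p,s}: (G(r) & (p & q))=False G(r)=False r=False (p & q)=False p=True q=False
s_4={p}: (G(r) & (p & q))=False G(r)=False r=False (p & q)=False p=True q=False
s_5={}: (G(r) & (p & q))=False G(r)=False r=False (p & q)=False p=False q=False
s_6={q,r,s}: (G(r) & (p & q))=False G(r)=True r=True (p & q)=False p=False q=True
Evaluating at position 5: result = False

Answer: false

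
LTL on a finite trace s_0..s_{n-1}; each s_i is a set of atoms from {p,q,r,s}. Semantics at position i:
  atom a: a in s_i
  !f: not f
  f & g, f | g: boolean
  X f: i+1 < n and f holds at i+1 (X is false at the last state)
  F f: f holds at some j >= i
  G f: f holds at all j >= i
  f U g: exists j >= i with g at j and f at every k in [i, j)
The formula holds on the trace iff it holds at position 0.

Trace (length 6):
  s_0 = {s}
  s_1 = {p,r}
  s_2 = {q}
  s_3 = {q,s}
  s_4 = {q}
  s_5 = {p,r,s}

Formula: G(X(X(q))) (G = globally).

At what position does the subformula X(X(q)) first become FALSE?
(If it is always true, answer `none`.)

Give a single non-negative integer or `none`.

Answer: 3

Derivation:
s_0={s}: X(X(q))=True X(q)=False q=False
s_1={p,r}: X(X(q))=True X(q)=True q=False
s_2={q}: X(X(q))=True X(q)=True q=True
s_3={q,s}: X(X(q))=False X(q)=True q=True
s_4={q}: X(X(q))=False X(q)=False q=True
s_5={p,r,s}: X(X(q))=False X(q)=False q=False
G(X(X(q))) holds globally = False
First violation at position 3.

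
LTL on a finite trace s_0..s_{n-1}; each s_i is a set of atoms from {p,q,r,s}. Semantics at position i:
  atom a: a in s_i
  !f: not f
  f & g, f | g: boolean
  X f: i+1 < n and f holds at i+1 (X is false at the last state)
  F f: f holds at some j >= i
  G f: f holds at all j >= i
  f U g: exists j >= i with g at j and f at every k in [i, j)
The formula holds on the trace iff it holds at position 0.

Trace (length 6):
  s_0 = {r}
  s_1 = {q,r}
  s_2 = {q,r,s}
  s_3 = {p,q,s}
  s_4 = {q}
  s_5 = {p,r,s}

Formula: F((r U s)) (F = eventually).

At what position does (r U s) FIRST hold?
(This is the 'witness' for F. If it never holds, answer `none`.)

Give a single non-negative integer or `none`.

Answer: 0

Derivation:
s_0={r}: (r U s)=True r=True s=False
s_1={q,r}: (r U s)=True r=True s=False
s_2={q,r,s}: (r U s)=True r=True s=True
s_3={p,q,s}: (r U s)=True r=False s=True
s_4={q}: (r U s)=False r=False s=False
s_5={p,r,s}: (r U s)=True r=True s=True
F((r U s)) holds; first witness at position 0.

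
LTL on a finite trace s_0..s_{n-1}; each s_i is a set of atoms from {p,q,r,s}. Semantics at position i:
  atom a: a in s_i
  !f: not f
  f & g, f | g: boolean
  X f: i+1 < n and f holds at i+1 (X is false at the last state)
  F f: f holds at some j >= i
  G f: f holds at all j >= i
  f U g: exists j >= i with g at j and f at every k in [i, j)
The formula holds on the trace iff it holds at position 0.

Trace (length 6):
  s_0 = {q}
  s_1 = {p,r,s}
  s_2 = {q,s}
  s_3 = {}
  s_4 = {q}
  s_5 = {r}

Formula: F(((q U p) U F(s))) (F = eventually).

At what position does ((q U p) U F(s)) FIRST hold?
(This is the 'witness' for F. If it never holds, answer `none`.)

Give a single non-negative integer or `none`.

s_0={q}: ((q U p) U F(s))=True (q U p)=True q=True p=False F(s)=True s=False
s_1={p,r,s}: ((q U p) U F(s))=True (q U p)=True q=False p=True F(s)=True s=True
s_2={q,s}: ((q U p) U F(s))=True (q U p)=False q=True p=False F(s)=True s=True
s_3={}: ((q U p) U F(s))=False (q U p)=False q=False p=False F(s)=False s=False
s_4={q}: ((q U p) U F(s))=False (q U p)=False q=True p=False F(s)=False s=False
s_5={r}: ((q U p) U F(s))=False (q U p)=False q=False p=False F(s)=False s=False
F(((q U p) U F(s))) holds; first witness at position 0.

Answer: 0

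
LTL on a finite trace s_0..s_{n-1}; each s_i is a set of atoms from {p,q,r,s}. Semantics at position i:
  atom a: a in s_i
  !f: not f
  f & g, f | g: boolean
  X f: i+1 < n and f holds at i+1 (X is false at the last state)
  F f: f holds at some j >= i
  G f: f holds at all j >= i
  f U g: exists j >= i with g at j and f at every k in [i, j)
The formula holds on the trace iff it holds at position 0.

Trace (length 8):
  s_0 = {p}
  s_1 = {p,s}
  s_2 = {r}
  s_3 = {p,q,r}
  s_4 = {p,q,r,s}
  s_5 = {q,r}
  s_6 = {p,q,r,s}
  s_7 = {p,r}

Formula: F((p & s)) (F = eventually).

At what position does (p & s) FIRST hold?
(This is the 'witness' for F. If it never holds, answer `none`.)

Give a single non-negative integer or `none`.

Answer: 1

Derivation:
s_0={p}: (p & s)=False p=True s=False
s_1={p,s}: (p & s)=True p=True s=True
s_2={r}: (p & s)=False p=False s=False
s_3={p,q,r}: (p & s)=False p=True s=False
s_4={p,q,r,s}: (p & s)=True p=True s=True
s_5={q,r}: (p & s)=False p=False s=False
s_6={p,q,r,s}: (p & s)=True p=True s=True
s_7={p,r}: (p & s)=False p=True s=False
F((p & s)) holds; first witness at position 1.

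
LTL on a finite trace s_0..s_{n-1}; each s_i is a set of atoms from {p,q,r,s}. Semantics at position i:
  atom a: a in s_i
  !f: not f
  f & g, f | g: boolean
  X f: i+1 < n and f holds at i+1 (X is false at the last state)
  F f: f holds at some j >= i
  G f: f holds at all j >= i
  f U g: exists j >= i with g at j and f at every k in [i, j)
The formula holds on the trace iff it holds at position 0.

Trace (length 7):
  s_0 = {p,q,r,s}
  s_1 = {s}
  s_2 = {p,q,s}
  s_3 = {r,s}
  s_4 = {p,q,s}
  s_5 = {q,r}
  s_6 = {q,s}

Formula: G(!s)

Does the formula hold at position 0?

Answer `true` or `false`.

Answer: false

Derivation:
s_0={p,q,r,s}: G(!s)=False !s=False s=True
s_1={s}: G(!s)=False !s=False s=True
s_2={p,q,s}: G(!s)=False !s=False s=True
s_3={r,s}: G(!s)=False !s=False s=True
s_4={p,q,s}: G(!s)=False !s=False s=True
s_5={q,r}: G(!s)=False !s=True s=False
s_6={q,s}: G(!s)=False !s=False s=True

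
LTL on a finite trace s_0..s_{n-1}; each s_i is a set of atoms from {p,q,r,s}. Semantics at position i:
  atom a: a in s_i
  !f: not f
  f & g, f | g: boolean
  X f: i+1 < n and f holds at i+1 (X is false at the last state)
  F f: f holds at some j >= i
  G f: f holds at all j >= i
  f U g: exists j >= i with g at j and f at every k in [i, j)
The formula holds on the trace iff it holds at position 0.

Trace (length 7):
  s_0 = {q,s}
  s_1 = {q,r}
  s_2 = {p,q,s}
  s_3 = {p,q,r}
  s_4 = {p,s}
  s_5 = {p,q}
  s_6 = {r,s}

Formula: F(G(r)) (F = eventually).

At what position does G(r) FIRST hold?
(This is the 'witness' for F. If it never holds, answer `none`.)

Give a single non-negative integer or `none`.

Answer: 6

Derivation:
s_0={q,s}: G(r)=False r=False
s_1={q,r}: G(r)=False r=True
s_2={p,q,s}: G(r)=False r=False
s_3={p,q,r}: G(r)=False r=True
s_4={p,s}: G(r)=False r=False
s_5={p,q}: G(r)=False r=False
s_6={r,s}: G(r)=True r=True
F(G(r)) holds; first witness at position 6.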